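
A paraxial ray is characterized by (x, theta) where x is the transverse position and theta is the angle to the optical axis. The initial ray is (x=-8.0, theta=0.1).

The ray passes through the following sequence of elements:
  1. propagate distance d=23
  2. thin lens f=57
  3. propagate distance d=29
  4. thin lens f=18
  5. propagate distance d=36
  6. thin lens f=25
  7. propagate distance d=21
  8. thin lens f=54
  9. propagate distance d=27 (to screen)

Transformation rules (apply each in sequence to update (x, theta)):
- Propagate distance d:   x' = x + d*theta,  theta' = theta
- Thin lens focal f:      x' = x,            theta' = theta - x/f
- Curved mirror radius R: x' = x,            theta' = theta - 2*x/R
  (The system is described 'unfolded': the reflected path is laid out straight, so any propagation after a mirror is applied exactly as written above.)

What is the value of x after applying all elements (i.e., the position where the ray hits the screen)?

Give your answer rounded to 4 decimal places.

Answer: 0.1917

Derivation:
Initial: x=-8.0000 theta=0.1000
After 1 (propagate distance d=23): x=-5.7000 theta=0.1000
After 2 (thin lens f=57): x=-5.7000 theta=0.2000
After 3 (propagate distance d=29): x=0.1000 theta=0.2000
After 4 (thin lens f=18): x=0.1000 theta=7/36 (≈0.1944)
After 5 (propagate distance d=36): x=7.1000 theta=7/36 (≈0.1944)
After 6 (thin lens f=25): x=7.1000 theta=-403/4500 (≈-0.0896)
After 7 (propagate distance d=21): x=7829/1500 (≈5.2193) theta=-403/4500 (≈-0.0896)
After 8 (thin lens f=54): x=7829/1500 (≈5.2193) theta=-15083/81000 (≈-0.1862)
After 9 (propagate distance d=27 (to screen)): x=23/120 (≈0.1917) theta=-15083/81000 (≈-0.1862)
Rounded to 4 decimal places: x = 0.1917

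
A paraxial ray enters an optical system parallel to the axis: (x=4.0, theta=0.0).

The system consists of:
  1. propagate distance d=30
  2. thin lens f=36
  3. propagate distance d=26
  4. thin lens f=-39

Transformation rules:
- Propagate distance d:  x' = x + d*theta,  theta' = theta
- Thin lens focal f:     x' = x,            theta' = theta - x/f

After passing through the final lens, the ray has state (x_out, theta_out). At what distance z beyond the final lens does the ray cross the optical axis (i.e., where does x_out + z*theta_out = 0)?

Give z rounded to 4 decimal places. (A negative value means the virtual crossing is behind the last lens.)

Initial: x=4.0000 theta=0.0000
After 1 (propagate distance d=30): x=4.0000 theta=0.0000
After 2 (thin lens f=36): x=4.0000 theta=-1/9 (≈-0.1111)
After 3 (propagate distance d=26): x=10/9 (≈1.1111) theta=-1/9 (≈-0.1111)
After 4 (thin lens f=-39): x=10/9 (≈1.1111) theta=-29/351 (≈-0.0826)
z_focus = -x_out/theta_out = -(10/9)/(-29/351) = 390/29 ≈ 13.4483
Rounded to 4 decimal places: z = 13.4483

Answer: 13.4483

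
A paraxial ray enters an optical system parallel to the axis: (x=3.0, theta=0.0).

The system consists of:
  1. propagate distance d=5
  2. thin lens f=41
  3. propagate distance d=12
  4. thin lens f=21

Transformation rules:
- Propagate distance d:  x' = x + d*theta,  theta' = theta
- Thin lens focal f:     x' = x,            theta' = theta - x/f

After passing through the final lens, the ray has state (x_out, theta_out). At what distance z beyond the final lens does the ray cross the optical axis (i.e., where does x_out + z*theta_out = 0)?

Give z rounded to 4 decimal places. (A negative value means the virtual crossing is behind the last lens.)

Answer: 12.1800

Derivation:
Initial: x=3.0000 theta=0.0000
After 1 (propagate distance d=5): x=3.0000 theta=0.0000
After 2 (thin lens f=41): x=3.0000 theta=-3/41 (≈-0.0732)
After 3 (propagate distance d=12): x=87/41 (≈2.1220) theta=-3/41 (≈-0.0732)
After 4 (thin lens f=21): x=87/41 (≈2.1220) theta=-50/287 (≈-0.1742)
z_focus = -x_out/theta_out = -(87/41)/(-50/287) = 12.1800
Rounded to 4 decimal places: z = 12.1800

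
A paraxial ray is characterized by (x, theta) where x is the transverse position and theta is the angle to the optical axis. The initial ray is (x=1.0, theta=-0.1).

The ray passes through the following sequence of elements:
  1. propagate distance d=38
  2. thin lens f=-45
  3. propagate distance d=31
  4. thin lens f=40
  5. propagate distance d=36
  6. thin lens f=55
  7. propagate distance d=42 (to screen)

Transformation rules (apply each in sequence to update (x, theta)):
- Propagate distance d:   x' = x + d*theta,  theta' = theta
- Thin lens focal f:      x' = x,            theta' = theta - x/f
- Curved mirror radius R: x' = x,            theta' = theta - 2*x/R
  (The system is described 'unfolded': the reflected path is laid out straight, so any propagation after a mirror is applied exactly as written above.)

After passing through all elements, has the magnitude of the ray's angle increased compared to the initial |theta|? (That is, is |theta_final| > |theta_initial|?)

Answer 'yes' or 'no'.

Answer: yes

Derivation:
Initial: x=1.0000 theta=-0.1000
After 1 (propagate distance d=38): x=-2.8000 theta=-0.1000
After 2 (thin lens f=-45): x=-2.8000 theta=-73/450 (≈-0.1622)
After 3 (propagate distance d=31): x=-3523/450 (≈-7.8289) theta=-73/450 (≈-0.1622)
After 4 (thin lens f=40): x=-3523/450 (≈-7.8289) theta=0.0335
After 5 (propagate distance d=36): x=-29803/4500 (≈-6.6229) theta=0.0335
After 6 (thin lens f=55): x=-29803/4500 (≈-6.6229) theta=152377/990000 (≈0.1539)
After 7 (propagate distance d=42 (to screen)): x=-78413/495000 (≈-0.1584) theta=152377/990000 (≈0.1539)
|theta_initial|=0.1000 |theta_final|=152377/990000 (≈0.1539) -> increased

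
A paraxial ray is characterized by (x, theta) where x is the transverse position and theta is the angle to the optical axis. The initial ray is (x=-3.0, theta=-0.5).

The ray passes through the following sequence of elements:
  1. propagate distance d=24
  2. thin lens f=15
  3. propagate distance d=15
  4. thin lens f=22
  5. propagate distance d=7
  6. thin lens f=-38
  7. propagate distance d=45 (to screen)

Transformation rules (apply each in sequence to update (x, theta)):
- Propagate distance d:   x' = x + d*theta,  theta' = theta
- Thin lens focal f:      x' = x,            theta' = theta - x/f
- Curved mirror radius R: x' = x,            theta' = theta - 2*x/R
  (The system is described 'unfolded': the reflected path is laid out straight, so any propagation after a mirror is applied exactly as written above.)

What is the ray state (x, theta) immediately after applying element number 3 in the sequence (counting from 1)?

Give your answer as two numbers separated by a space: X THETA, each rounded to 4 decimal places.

Answer: -7.5000 0.5000

Derivation:
Initial: x=-3.0000 theta=-0.5000
After 1 (propagate distance d=24): x=-15.0000 theta=-0.5000
After 2 (thin lens f=15): x=-15.0000 theta=0.5000
After 3 (propagate distance d=15): x=-7.5000 theta=0.5000
Rounded to 4 decimal places: x = -7.5000, theta = 0.5000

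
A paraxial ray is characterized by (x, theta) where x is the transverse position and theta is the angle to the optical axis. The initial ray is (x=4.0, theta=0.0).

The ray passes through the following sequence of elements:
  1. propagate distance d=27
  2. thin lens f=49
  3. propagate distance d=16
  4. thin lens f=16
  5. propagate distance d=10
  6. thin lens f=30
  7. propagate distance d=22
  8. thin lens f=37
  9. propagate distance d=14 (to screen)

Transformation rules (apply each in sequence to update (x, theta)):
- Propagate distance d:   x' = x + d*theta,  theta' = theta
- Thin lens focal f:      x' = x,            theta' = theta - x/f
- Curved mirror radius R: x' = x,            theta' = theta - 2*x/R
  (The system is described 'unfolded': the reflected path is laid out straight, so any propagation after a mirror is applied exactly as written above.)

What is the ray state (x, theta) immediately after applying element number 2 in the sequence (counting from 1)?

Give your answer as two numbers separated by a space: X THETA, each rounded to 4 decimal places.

Answer: 4.0000 -0.0816

Derivation:
Initial: x=4.0000 theta=0.0000
After 1 (propagate distance d=27): x=4.0000 theta=0.0000
After 2 (thin lens f=49): x=4.0000 theta=-4/49 (≈-0.0816)
Rounded to 4 decimal places: x = 4.0000, theta = -0.0816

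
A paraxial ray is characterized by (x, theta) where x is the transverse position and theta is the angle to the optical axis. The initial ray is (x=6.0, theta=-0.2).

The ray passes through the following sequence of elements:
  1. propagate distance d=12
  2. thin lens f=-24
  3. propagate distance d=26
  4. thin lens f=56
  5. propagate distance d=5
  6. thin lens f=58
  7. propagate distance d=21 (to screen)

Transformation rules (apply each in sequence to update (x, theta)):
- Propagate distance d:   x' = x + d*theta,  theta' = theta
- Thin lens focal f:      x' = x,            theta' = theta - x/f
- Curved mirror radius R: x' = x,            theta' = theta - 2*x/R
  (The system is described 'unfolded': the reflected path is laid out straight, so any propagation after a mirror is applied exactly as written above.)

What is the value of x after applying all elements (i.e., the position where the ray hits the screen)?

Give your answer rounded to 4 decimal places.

Initial: x=6.0000 theta=-0.2000
After 1 (propagate distance d=12): x=3.6000 theta=-0.2000
After 2 (thin lens f=-24): x=3.6000 theta=-0.0500
After 3 (propagate distance d=26): x=2.3000 theta=-0.0500
After 4 (thin lens f=56): x=2.3000 theta=-51/560 (≈-0.0911)
After 5 (propagate distance d=5): x=1033/560 (≈1.8446) theta=-51/560 (≈-0.0911)
After 6 (thin lens f=58): x=1033/560 (≈1.8446) theta=-3991/32480 (≈-0.1229)
After 7 (propagate distance d=21 (to screen)): x=-23897/32480 (≈-0.7357) theta=-3991/32480 (≈-0.1229)
Rounded to 4 decimal places: x = -0.7357

Answer: -0.7357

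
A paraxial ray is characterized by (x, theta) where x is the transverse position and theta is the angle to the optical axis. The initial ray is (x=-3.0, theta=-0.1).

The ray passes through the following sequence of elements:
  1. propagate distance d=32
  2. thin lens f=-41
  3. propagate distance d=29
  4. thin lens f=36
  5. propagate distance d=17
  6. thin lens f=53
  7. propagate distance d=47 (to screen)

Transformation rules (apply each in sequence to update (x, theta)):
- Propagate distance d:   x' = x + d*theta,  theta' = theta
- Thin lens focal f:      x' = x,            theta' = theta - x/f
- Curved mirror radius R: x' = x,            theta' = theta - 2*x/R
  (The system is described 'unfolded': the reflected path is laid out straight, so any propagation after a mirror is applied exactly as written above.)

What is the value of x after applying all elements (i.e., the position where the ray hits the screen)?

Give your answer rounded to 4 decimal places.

Initial: x=-3.0000 theta=-0.1000
After 1 (propagate distance d=32): x=-6.2000 theta=-0.1000
After 2 (thin lens f=-41): x=-6.2000 theta=-103/410 (≈-0.2512)
After 3 (propagate distance d=29): x=-5529/410 (≈-13.4854) theta=-103/410 (≈-0.2512)
After 4 (thin lens f=36): x=-5529/410 (≈-13.4854) theta=607/4920 (≈0.1234)
After 5 (propagate distance d=17): x=-56029/4920 (≈-11.3880) theta=607/4920 (≈0.1234)
After 6 (thin lens f=53): x=-56029/4920 (≈-11.3880) theta=735/2173 (≈0.3382)
After 7 (propagate distance d=47 (to screen)): x=1175863/260760 (≈4.5094) theta=735/2173 (≈0.3382)
Rounded to 4 decimal places: x = 4.5094

Answer: 4.5094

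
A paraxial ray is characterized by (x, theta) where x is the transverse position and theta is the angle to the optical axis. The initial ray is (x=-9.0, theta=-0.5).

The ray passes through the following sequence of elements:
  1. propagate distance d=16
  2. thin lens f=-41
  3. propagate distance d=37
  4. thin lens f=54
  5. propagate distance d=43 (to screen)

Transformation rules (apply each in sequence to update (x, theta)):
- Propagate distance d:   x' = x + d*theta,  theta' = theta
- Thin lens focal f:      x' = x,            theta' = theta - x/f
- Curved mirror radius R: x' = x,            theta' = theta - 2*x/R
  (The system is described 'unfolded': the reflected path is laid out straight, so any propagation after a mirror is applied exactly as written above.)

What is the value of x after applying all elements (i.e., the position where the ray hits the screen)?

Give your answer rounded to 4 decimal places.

Answer: -49.6859

Derivation:
Initial: x=-9.0000 theta=-0.5000
After 1 (propagate distance d=16): x=-17.0000 theta=-0.5000
After 2 (thin lens f=-41): x=-17.0000 theta=-75/82 (≈-0.9146)
After 3 (propagate distance d=37): x=-4169/82 (≈-50.8415) theta=-75/82 (≈-0.9146)
After 4 (thin lens f=54): x=-4169/82 (≈-50.8415) theta=119/4428 (≈0.0269)
After 5 (propagate distance d=43 (to screen)): x=-220009/4428 (≈-49.6859) theta=119/4428 (≈0.0269)
Rounded to 4 decimal places: x = -49.6859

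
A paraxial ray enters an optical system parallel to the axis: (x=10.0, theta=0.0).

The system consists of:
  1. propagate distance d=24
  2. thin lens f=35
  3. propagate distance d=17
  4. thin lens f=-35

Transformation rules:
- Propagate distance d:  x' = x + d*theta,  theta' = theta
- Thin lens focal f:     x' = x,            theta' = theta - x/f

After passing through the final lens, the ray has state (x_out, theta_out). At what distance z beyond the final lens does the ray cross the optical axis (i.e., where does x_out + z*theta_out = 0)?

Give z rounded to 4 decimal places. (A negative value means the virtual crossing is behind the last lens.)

Initial: x=10.0000 theta=0.0000
After 1 (propagate distance d=24): x=10.0000 theta=0.0000
After 2 (thin lens f=35): x=10.0000 theta=-2/7 (≈-0.2857)
After 3 (propagate distance d=17): x=36/7 (≈5.1429) theta=-2/7 (≈-0.2857)
After 4 (thin lens f=-35): x=36/7 (≈5.1429) theta=-34/245 (≈-0.1388)
z_focus = -x_out/theta_out = -(36/7)/(-34/245) = 630/17 ≈ 37.0588
Rounded to 4 decimal places: z = 37.0588

Answer: 37.0588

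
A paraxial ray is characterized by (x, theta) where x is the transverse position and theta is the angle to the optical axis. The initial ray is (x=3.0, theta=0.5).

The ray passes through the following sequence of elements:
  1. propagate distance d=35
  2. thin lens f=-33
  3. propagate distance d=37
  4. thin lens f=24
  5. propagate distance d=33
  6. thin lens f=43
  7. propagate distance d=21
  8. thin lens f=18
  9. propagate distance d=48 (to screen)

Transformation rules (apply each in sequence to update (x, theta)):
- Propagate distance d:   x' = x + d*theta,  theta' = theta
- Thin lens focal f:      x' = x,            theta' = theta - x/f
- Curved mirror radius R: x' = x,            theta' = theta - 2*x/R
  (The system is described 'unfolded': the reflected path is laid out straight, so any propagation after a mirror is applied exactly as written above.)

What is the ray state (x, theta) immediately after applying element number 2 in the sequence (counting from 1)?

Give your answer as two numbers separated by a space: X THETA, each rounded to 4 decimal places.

Answer: 20.5000 1.1212

Derivation:
Initial: x=3.0000 theta=0.5000
After 1 (propagate distance d=35): x=20.5000 theta=0.5000
After 2 (thin lens f=-33): x=20.5000 theta=37/33 (≈1.1212)
Rounded to 4 decimal places: x = 20.5000, theta = 1.1212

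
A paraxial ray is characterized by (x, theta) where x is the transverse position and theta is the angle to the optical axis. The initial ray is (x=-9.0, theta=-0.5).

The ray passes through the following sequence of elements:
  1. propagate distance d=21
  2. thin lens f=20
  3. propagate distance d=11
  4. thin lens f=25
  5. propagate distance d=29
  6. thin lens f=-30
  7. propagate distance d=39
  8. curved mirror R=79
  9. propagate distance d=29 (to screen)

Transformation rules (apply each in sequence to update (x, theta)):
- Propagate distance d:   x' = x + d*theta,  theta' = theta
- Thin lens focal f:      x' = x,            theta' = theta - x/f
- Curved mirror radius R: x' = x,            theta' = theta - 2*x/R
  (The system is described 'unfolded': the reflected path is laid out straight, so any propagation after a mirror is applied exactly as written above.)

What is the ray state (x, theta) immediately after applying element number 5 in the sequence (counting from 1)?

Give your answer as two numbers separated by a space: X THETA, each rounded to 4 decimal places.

Initial: x=-9.0000 theta=-0.5000
After 1 (propagate distance d=21): x=-19.5000 theta=-0.5000
After 2 (thin lens f=20): x=-19.5000 theta=0.4750
After 3 (propagate distance d=11): x=-14.2750 theta=0.4750
After 4 (thin lens f=25): x=-14.2750 theta=1.0460
After 5 (propagate distance d=29): x=16.0590 theta=1.0460
Rounded to 4 decimal places: x = 16.0590, theta = 1.0460

Answer: 16.0590 1.0460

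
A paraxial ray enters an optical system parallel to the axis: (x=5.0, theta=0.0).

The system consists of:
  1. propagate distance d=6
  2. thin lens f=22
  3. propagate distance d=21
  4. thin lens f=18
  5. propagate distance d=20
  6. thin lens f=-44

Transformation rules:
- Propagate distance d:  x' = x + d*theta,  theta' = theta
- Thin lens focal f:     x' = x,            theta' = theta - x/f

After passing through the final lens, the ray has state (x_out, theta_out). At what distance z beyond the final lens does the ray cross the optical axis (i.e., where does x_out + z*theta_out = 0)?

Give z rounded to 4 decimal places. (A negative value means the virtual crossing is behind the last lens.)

Answer: -13.2955

Derivation:
Initial: x=5.0000 theta=0.0000
After 1 (propagate distance d=6): x=5.0000 theta=0.0000
After 2 (thin lens f=22): x=5.0000 theta=-5/22 (≈-0.2273)
After 3 (propagate distance d=21): x=5/22 (≈0.2273) theta=-5/22 (≈-0.2273)
After 4 (thin lens f=18): x=5/22 (≈0.2273) theta=-95/396 (≈-0.2399)
After 5 (propagate distance d=20): x=-905/198 (≈-4.5707) theta=-95/396 (≈-0.2399)
After 6 (thin lens f=-44): x=-905/198 (≈-4.5707) theta=-2995/8712 (≈-0.3438)
z_focus = -x_out/theta_out = -(-905/198)/(-2995/8712) = -7964/599 ≈ -13.2955
Rounded to 4 decimal places: z = -13.2955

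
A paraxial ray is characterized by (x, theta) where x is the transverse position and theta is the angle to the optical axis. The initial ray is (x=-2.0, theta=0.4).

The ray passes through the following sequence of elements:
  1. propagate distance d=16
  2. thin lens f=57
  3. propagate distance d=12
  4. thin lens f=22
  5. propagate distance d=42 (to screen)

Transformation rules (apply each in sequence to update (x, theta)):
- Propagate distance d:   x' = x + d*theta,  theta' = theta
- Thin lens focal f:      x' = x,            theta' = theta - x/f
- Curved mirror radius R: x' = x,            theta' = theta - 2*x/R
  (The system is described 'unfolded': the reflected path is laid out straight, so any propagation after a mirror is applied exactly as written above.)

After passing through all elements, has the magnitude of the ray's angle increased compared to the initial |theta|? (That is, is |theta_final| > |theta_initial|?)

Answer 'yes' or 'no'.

Initial: x=-2.0000 theta=0.4000
After 1 (propagate distance d=16): x=4.4000 theta=0.4000
After 2 (thin lens f=57): x=4.4000 theta=92/285 (≈0.3228)
After 3 (propagate distance d=12): x=786/95 (≈8.2737) theta=92/285 (≈0.3228)
After 4 (thin lens f=22): x=786/95 (≈8.2737) theta=-167/3135 (≈-0.0533)
After 5 (propagate distance d=42 (to screen)): x=332/55 (≈6.0364) theta=-167/3135 (≈-0.0533)
|theta_initial|=0.4000 |theta_final|=167/3135 (≈0.0533) -> not increased

Answer: no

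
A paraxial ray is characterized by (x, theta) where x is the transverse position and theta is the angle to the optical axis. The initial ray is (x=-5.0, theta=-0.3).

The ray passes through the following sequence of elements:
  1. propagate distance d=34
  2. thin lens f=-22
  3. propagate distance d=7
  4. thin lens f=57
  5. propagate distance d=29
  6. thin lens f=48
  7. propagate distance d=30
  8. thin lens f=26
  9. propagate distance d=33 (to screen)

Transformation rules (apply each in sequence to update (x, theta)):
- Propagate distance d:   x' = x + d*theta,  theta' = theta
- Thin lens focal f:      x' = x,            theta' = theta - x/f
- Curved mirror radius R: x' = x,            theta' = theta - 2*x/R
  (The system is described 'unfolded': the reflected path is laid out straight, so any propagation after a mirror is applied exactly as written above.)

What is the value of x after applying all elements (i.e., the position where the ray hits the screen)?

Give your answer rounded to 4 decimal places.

Answer: 16.2138

Derivation:
Initial: x=-5.0000 theta=-0.3000
After 1 (propagate distance d=34): x=-15.2000 theta=-0.3000
After 2 (thin lens f=-22): x=-15.2000 theta=-109/110 (≈-0.9909)
After 3 (propagate distance d=7): x=-487/22 (≈-22.1364) theta=-109/110 (≈-0.9909)
After 4 (thin lens f=57): x=-487/22 (≈-22.1364) theta=-1889/3135 (≈-0.6026)
After 5 (propagate distance d=29): x=-248357/6270 (≈-39.6104) theta=-1889/3135 (≈-0.6026)
After 6 (thin lens f=48): x=-248357/6270 (≈-39.6104) theta=3527/15840 (≈0.2227)
After 7 (propagate distance d=30): x=-550597/16720 (≈-32.9304) theta=3527/15840 (≈0.2227)
After 8 (thin lens f=26): x=-550597/16720 (≈-32.9304) theta=2913271/1956240 (≈1.4892)
After 9 (propagate distance d=33 (to screen)): x=5286349/326040 (≈16.2138) theta=2913271/1956240 (≈1.4892)
Rounded to 4 decimal places: x = 16.2138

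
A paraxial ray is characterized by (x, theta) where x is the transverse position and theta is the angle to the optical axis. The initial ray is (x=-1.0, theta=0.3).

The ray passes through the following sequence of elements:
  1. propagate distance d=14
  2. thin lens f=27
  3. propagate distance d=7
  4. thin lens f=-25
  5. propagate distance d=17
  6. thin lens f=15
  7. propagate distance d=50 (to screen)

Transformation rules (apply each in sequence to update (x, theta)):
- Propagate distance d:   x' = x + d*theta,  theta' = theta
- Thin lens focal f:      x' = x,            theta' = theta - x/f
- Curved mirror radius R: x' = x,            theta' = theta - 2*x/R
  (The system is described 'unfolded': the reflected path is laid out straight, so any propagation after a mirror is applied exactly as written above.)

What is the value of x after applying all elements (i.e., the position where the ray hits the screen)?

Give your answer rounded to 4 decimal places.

Initial: x=-1.0000 theta=0.3000
After 1 (propagate distance d=14): x=3.2000 theta=0.3000
After 2 (thin lens f=27): x=3.2000 theta=49/270 (≈0.1815)
After 3 (propagate distance d=7): x=1207/270 (≈4.4704) theta=49/270 (≈0.1815)
After 4 (thin lens f=-25): x=1207/270 (≈4.4704) theta=1216/3375 (≈0.3603)
After 5 (propagate distance d=17): x=71519/6750 (≈10.5954) theta=1216/3375 (≈0.3603)
After 6 (thin lens f=15): x=71519/6750 (≈10.5954) theta=-35039/101250 (≈-0.3461)
After 7 (propagate distance d=50 (to screen)): x=-135833/20250 (≈-6.7078) theta=-35039/101250 (≈-0.3461)
Rounded to 4 decimal places: x = -6.7078

Answer: -6.7078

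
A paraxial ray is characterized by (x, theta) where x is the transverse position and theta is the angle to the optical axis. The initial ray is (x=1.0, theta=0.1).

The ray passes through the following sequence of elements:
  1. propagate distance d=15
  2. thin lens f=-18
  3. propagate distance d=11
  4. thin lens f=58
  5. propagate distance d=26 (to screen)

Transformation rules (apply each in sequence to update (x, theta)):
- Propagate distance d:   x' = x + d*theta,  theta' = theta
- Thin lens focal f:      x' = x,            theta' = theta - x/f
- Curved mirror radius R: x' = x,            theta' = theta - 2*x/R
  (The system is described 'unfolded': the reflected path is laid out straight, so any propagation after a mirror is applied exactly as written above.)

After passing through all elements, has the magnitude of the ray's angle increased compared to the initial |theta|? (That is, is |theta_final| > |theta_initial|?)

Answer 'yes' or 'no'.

Initial: x=1.0000 theta=0.1000
After 1 (propagate distance d=15): x=2.5000 theta=0.1000
After 2 (thin lens f=-18): x=2.5000 theta=43/180 (≈0.2389)
After 3 (propagate distance d=11): x=923/180 (≈5.1278) theta=43/180 (≈0.2389)
After 4 (thin lens f=58): x=923/180 (≈5.1278) theta=1571/10440 (≈0.1505)
After 5 (propagate distance d=26 (to screen)): x=1573/174 (≈9.0402) theta=1571/10440 (≈0.1505)
|theta_initial|=0.1000 |theta_final|=1571/10440 (≈0.1505) -> increased

Answer: yes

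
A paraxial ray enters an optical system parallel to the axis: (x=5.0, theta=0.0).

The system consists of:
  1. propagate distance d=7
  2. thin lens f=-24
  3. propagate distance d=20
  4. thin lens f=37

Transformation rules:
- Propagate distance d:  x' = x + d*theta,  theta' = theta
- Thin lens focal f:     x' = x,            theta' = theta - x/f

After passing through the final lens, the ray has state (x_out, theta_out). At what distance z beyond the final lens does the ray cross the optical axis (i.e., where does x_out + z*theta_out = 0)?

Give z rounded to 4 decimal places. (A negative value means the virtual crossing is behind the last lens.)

Answer: 232.5714

Derivation:
Initial: x=5.0000 theta=0.0000
After 1 (propagate distance d=7): x=5.0000 theta=0.0000
After 2 (thin lens f=-24): x=5.0000 theta=5/24 (≈0.2083)
After 3 (propagate distance d=20): x=55/6 (≈9.1667) theta=5/24 (≈0.2083)
After 4 (thin lens f=37): x=55/6 (≈9.1667) theta=-35/888 (≈-0.0394)
z_focus = -x_out/theta_out = -(55/6)/(-35/888) = 1628/7 ≈ 232.5714
Rounded to 4 decimal places: z = 232.5714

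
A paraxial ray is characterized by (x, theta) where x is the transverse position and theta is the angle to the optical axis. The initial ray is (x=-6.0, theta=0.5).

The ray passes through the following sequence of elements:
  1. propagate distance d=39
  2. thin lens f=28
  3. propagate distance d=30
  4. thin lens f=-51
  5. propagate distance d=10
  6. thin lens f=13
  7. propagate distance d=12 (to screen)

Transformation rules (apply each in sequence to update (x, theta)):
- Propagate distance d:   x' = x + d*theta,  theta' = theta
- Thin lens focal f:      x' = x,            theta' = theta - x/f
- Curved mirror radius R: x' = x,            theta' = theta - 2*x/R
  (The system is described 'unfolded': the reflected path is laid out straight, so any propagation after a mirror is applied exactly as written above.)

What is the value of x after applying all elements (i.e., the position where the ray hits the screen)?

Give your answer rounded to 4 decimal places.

Initial: x=-6.0000 theta=0.5000
After 1 (propagate distance d=39): x=13.5000 theta=0.5000
After 2 (thin lens f=28): x=13.5000 theta=1/56 (≈0.0179)
After 3 (propagate distance d=30): x=393/28 (≈14.0357) theta=1/56 (≈0.0179)
After 4 (thin lens f=-51): x=393/28 (≈14.0357) theta=279/952 (≈0.2931)
After 5 (propagate distance d=10): x=2019/119 (≈16.9664) theta=279/952 (≈0.2931)
After 6 (thin lens f=13): x=2019/119 (≈16.9664) theta=-12525/12376 (≈-1.0120)
After 7 (propagate distance d=12 (to screen)): x=14919/3094 (≈4.8219) theta=-12525/12376 (≈-1.0120)
Rounded to 4 decimal places: x = 4.8219

Answer: 4.8219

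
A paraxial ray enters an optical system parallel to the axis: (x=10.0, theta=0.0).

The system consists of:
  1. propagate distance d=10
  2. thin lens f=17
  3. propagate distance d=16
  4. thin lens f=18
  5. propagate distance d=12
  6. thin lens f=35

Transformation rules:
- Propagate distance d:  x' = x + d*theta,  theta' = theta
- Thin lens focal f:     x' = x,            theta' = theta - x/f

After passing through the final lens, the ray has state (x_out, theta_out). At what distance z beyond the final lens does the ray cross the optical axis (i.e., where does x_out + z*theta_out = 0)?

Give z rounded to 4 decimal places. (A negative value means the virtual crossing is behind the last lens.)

Answer: -16.1538

Derivation:
Initial: x=10.0000 theta=0.0000
After 1 (propagate distance d=10): x=10.0000 theta=0.0000
After 2 (thin lens f=17): x=10.0000 theta=-10/17 (≈-0.5882)
After 3 (propagate distance d=16): x=10/17 (≈0.5882) theta=-10/17 (≈-0.5882)
After 4 (thin lens f=18): x=10/17 (≈0.5882) theta=-95/153 (≈-0.6209)
After 5 (propagate distance d=12): x=-350/51 (≈-6.8627) theta=-95/153 (≈-0.6209)
After 6 (thin lens f=35): x=-350/51 (≈-6.8627) theta=-65/153 (≈-0.4248)
z_focus = -x_out/theta_out = -(-350/51)/(-65/153) = -210/13 ≈ -16.1538
Rounded to 4 decimal places: z = -16.1538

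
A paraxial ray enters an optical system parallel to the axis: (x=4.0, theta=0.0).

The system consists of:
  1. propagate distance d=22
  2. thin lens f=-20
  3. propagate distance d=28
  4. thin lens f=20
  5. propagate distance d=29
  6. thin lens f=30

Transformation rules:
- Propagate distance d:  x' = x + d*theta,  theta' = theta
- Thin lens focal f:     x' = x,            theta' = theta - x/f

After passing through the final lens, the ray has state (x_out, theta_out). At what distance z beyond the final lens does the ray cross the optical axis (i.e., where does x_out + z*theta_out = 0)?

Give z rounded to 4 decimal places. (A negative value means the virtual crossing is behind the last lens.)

Answer: 4.4939

Derivation:
Initial: x=4.0000 theta=0.0000
After 1 (propagate distance d=22): x=4.0000 theta=0.0000
After 2 (thin lens f=-20): x=4.0000 theta=0.2000
After 3 (propagate distance d=28): x=9.6000 theta=0.2000
After 4 (thin lens f=20): x=9.6000 theta=-0.2800
After 5 (propagate distance d=29): x=1.4800 theta=-0.2800
After 6 (thin lens f=30): x=1.4800 theta=-247/750 (≈-0.3293)
z_focus = -x_out/theta_out = -(1.4800)/(-247/750) = 1110/247 ≈ 4.4939
Rounded to 4 decimal places: z = 4.4939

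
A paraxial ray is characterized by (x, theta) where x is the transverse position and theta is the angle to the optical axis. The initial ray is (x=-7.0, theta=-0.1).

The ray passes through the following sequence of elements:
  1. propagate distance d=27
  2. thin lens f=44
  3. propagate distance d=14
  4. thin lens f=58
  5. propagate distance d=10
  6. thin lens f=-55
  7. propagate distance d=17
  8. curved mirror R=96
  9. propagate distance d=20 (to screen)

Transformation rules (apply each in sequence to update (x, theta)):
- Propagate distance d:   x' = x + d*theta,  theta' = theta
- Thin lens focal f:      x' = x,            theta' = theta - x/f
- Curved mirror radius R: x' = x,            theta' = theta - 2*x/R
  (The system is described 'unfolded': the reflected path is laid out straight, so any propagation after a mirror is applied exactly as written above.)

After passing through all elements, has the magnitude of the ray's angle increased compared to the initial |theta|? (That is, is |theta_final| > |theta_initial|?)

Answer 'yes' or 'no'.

Answer: yes

Derivation:
Initial: x=-7.0000 theta=-0.1000
After 1 (propagate distance d=27): x=-9.7000 theta=-0.1000
After 2 (thin lens f=44): x=-9.7000 theta=53/440 (≈0.1205)
After 3 (propagate distance d=14): x=-1763/220 (≈-8.0136) theta=53/440 (≈0.1205)
After 4 (thin lens f=58): x=-1763/220 (≈-8.0136) theta=15/58 (≈0.2586)
After 5 (propagate distance d=10): x=-34627/6380 (≈-5.4274) theta=15/58 (≈0.2586)
After 6 (thin lens f=-55): x=-34627/6380 (≈-5.4274) theta=56123/350900 (≈0.1599)
After 7 (propagate distance d=17): x=-475197/175450 (≈-2.7084) theta=56123/350900 (≈0.1599)
After 8 (curved mirror R=96): x=-475197/175450 (≈-2.7084) theta=607383/2807200 (≈0.2164)
After 9 (propagate distance d=20 (to screen)): x=1136127/701800 (≈1.6189) theta=607383/2807200 (≈0.2164)
|theta_initial|=0.1000 |theta_final|=607383/2807200 (≈0.2164) -> increased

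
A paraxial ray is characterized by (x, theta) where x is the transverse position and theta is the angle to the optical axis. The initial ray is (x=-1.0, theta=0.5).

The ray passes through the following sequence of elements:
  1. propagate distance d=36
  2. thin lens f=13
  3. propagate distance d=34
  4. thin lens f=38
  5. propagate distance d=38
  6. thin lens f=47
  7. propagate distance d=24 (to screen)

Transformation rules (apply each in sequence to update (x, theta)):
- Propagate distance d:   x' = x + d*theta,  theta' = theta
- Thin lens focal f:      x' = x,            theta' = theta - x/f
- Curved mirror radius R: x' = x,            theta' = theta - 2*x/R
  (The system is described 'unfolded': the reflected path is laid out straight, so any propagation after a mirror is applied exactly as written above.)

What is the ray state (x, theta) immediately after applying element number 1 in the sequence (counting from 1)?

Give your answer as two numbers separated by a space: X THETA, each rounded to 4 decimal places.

Answer: 17.0000 0.5000

Derivation:
Initial: x=-1.0000 theta=0.5000
After 1 (propagate distance d=36): x=17.0000 theta=0.5000
Rounded to 4 decimal places: x = 17.0000, theta = 0.5000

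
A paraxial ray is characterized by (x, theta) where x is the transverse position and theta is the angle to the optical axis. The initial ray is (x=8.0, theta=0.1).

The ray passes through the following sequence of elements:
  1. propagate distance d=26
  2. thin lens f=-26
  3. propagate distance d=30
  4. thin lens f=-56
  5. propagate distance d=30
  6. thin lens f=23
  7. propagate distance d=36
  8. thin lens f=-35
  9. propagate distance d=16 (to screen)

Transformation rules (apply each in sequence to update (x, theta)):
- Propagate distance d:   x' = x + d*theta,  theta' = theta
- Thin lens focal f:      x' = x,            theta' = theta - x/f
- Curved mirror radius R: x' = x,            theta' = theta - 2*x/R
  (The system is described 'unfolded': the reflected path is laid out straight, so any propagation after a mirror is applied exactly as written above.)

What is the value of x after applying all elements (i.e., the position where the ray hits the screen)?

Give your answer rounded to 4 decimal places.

Initial: x=8.0000 theta=0.1000
After 1 (propagate distance d=26): x=10.6000 theta=0.1000
After 2 (thin lens f=-26): x=10.6000 theta=33/65 (≈0.5077)
After 3 (propagate distance d=30): x=1679/65 (≈25.8308) theta=33/65 (≈0.5077)
After 4 (thin lens f=-56): x=1679/65 (≈25.8308) theta=3527/3640 (≈0.9690)
After 5 (propagate distance d=30): x=99917/1820 (≈54.8995) theta=3527/3640 (≈0.9690)
After 6 (thin lens f=23): x=99917/1820 (≈54.8995) theta=-16959/11960 (≈-1.4180)
After 7 (propagate distance d=36): x=161257/41860 (≈3.8523) theta=-16959/11960 (≈-1.4180)
After 8 (thin lens f=-35): x=161257/41860 (≈3.8523) theta=-3832441/2930200 (≈-1.3079)
After 9 (propagate distance d=16 (to screen)): x=-25015533/1465100 (≈-17.0743) theta=-3832441/2930200 (≈-1.3079)
Rounded to 4 decimal places: x = -17.0743

Answer: -17.0743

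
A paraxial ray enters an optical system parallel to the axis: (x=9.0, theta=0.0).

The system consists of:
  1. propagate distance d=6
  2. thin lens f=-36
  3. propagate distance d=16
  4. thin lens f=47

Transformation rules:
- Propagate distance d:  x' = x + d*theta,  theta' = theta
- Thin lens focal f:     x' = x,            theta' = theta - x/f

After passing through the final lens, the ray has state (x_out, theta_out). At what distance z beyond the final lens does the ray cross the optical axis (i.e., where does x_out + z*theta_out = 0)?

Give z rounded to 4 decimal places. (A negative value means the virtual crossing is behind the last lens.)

Answer: 488.8000

Derivation:
Initial: x=9.0000 theta=0.0000
After 1 (propagate distance d=6): x=9.0000 theta=0.0000
After 2 (thin lens f=-36): x=9.0000 theta=0.2500
After 3 (propagate distance d=16): x=13.0000 theta=0.2500
After 4 (thin lens f=47): x=13.0000 theta=-5/188 (≈-0.0266)
z_focus = -x_out/theta_out = -(13.0000)/(-5/188) = 488.8000
Rounded to 4 decimal places: z = 488.8000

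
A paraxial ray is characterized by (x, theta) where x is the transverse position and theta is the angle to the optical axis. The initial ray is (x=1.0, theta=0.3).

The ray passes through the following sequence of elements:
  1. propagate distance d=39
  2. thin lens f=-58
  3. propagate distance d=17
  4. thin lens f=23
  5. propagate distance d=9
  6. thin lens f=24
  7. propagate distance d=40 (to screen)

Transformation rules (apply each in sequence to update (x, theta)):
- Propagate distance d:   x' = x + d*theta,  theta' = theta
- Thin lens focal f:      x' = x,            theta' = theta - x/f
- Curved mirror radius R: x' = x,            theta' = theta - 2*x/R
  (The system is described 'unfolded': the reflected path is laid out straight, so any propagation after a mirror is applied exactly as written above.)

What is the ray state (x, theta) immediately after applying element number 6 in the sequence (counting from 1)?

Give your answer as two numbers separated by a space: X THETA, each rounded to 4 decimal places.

Initial: x=1.0000 theta=0.3000
After 1 (propagate distance d=39): x=12.7000 theta=0.3000
After 2 (thin lens f=-58): x=12.7000 theta=301/580 (≈0.5190)
After 3 (propagate distance d=17): x=12483/580 (≈21.5224) theta=301/580 (≈0.5190)
After 4 (thin lens f=23): x=12483/580 (≈21.5224) theta=-278/667 (≈-0.4168)
After 5 (propagate distance d=9): x=237069/13340 (≈17.7713) theta=-278/667 (≈-0.4168)
After 6 (thin lens f=24): x=237069/13340 (≈17.7713) theta=-123503/106720 (≈-1.1573)
Rounded to 4 decimal places: x = 17.7713, theta = -1.1573

Answer: 17.7713 -1.1573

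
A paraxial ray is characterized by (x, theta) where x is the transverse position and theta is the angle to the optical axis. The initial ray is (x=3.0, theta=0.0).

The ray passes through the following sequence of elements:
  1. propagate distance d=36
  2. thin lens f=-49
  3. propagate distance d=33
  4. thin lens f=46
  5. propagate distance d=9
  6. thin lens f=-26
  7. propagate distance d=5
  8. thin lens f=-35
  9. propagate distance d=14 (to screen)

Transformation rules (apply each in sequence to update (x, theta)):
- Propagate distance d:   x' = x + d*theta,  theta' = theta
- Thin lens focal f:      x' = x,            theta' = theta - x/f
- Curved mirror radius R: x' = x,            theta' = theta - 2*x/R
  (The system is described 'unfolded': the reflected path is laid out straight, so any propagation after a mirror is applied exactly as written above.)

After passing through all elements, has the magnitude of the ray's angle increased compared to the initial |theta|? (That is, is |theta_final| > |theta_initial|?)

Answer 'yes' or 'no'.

Answer: yes

Derivation:
Initial: x=3.0000 theta=0.0000
After 1 (propagate distance d=36): x=3.0000 theta=0.0000
After 2 (thin lens f=-49): x=3.0000 theta=3/49 (≈0.0612)
After 3 (propagate distance d=33): x=246/49 (≈5.0204) theta=3/49 (≈0.0612)
After 4 (thin lens f=46): x=246/49 (≈5.0204) theta=-54/1127 (≈-0.0479)
After 5 (propagate distance d=9): x=5172/1127 (≈4.5892) theta=-54/1127 (≈-0.0479)
After 6 (thin lens f=-26): x=5172/1127 (≈4.5892) theta=1884/14651 (≈0.1286)
After 7 (propagate distance d=5): x=76656/14651 (≈5.2321) theta=1884/14651 (≈0.1286)
After 8 (thin lens f=-35): x=76656/14651 (≈5.2321) theta=142596/512785 (≈0.2781)
After 9 (propagate distance d=14 (to screen)): x=4152/455 (≈9.1253) theta=142596/512785 (≈0.2781)
|theta_initial|=0.0000 |theta_final|=142596/512785 (≈0.2781) -> increased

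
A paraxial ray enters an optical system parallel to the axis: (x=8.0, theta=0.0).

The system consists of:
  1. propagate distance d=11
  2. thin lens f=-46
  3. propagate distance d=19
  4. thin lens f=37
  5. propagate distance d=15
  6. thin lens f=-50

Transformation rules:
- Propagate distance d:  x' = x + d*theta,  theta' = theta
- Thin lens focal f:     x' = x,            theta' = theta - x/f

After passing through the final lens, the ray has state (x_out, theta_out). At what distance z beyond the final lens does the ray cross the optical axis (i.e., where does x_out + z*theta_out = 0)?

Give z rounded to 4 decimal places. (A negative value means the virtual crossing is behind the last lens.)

Initial: x=8.0000 theta=0.0000
After 1 (propagate distance d=11): x=8.0000 theta=0.0000
After 2 (thin lens f=-46): x=8.0000 theta=4/23 (≈0.1739)
After 3 (propagate distance d=19): x=260/23 (≈11.3043) theta=4/23 (≈0.1739)
After 4 (thin lens f=37): x=260/23 (≈11.3043) theta=-112/851 (≈-0.1316)
After 5 (propagate distance d=15): x=7940/851 (≈9.3302) theta=-112/851 (≈-0.1316)
After 6 (thin lens f=-50): x=7940/851 (≈9.3302) theta=234/4255 (≈0.0550)
z_focus = -x_out/theta_out = -(7940/851)/(234/4255) = -19850/117 ≈ -169.6581
Rounded to 4 decimal places: z = -169.6581

Answer: -169.6581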